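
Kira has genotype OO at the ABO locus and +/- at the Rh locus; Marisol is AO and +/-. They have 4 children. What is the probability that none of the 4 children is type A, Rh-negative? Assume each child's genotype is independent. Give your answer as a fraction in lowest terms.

2401/4096

ABO cross OO × AO → 1/2 O, 1/2 A.
Rh cross +/- × +/- → 3/4 Rh+, 1/4 Rh-; so P(type A, Rh-negative) = 1/2 × 1/4 = 1/8 per child.
P(not type A, Rh-negative) = 7/8 for one child; (7/8)^4 = 2401/4096.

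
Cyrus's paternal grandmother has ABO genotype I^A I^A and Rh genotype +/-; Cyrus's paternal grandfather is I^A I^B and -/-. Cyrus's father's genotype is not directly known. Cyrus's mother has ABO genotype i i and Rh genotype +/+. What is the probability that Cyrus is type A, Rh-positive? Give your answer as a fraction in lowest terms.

Cyrus's father's ABO genotype from I^A I^A × I^A I^B: 1/2 I^A I^A, 1/2 I^A I^B.
Crossing each possibility with the mother i i and summing P(type A): 1/2·1 + 1/2·1/2 = 3/4.
Similarly for Rh via the father's Rh distribution: P(Rh+) = 1.
Independent loci: 3/4 × 1 = 3/4.

3/4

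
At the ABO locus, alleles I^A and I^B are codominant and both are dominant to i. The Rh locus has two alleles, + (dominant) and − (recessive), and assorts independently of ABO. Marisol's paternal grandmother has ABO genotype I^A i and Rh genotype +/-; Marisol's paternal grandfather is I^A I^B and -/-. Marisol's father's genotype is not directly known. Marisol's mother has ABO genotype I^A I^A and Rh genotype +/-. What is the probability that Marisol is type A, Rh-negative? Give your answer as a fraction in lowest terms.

9/32

Marisol's father's ABO genotype from I^A i × I^A I^B: 1/4 I^A I^A, 1/4 I^A I^B, 1/4 I^A i, 1/4 I^B i.
Crossing each possibility with the mother I^A I^A and summing P(type A): 1/4·1 + 1/4·1/2 + 1/4·1 + 1/4·1/2 = 3/4.
Similarly for Rh via the father's Rh distribution: P(Rh-) = 3/8.
Independent loci: 3/4 × 3/8 = 9/32.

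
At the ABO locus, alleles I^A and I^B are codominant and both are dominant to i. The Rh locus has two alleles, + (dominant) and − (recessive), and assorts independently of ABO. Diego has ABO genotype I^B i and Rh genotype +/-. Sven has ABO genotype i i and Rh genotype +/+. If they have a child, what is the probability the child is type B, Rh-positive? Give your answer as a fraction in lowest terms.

ABO cross I^B i × i i → offspring phenotypes: 1/2 O, 1/2 B.
Rh cross +/- × +/+ → 1 Rh+.
Independent loci: P(type B, Rh-positive) = 1/2 × 1 = 1/2.

1/2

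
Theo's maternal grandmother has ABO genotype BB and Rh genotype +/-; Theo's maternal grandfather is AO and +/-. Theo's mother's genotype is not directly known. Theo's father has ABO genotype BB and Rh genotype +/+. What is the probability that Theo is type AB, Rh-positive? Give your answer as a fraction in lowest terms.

Theo's mother's ABO genotype from BB × AO: 1/2 AB, 1/2 BO.
Crossing each possibility with the father BB and summing P(type AB): 1/2·1/2 + 1/2·0 = 1/4.
Similarly for Rh via the mother's Rh distribution: P(Rh+) = 1.
Independent loci: 1/4 × 1 = 1/4.

1/4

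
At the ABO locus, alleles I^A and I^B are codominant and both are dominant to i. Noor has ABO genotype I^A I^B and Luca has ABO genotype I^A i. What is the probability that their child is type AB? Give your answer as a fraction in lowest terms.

1/4

ABO cross I^A I^B × I^A i → offspring phenotypes: 1/2 A, 1/4 B, 1/4 AB.
So P(type AB) = 1/4.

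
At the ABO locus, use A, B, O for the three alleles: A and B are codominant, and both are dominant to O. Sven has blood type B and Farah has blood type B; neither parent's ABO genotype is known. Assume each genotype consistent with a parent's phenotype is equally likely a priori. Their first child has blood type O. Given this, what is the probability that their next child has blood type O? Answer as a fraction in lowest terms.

1/4

Possible genotypes: Sven ∈ {BB, BO}; Farah ∈ {BB, BO}.
Weight each parental genotype pair by prior × P(type-O child):
  BO × BO: posterior weight 1; P(next child type O) = 1/4.
Weighted sum = 1/4.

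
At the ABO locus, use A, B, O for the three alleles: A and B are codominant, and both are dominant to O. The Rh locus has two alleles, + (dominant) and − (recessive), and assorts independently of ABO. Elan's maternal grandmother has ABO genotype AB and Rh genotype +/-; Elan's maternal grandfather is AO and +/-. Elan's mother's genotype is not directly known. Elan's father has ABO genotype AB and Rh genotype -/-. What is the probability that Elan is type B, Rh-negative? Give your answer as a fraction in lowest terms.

1/8

Elan's mother's ABO genotype from AB × AO: 1/4 AA, 1/4 AB, 1/4 AO, 1/4 BO.
Crossing each possibility with the father AB and summing P(type B): 1/4·0 + 1/4·1/4 + 1/4·1/4 + 1/4·1/2 = 1/4.
Similarly for Rh via the mother's Rh distribution: P(Rh-) = 1/2.
Independent loci: 1/4 × 1/2 = 1/8.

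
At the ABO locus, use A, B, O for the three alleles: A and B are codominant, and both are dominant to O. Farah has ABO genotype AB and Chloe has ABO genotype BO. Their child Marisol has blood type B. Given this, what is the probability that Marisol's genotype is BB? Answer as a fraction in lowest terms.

1/2

Cross AB × BO → 1/4 AB, 1/4 AO, 1/4 BB, 1/4 BO.
Type-B genotypes among offspring: BB (1/4), BO (1/4); total 1/2.
P(BB | type B) = (1/4) / (1/2) = 1/2.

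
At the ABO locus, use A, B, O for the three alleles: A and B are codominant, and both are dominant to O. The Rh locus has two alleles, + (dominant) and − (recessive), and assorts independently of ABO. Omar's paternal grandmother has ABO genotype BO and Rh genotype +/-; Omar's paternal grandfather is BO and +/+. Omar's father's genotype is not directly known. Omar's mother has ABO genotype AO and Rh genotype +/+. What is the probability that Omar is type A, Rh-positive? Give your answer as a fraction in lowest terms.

1/4

Omar's father's ABO genotype from BO × BO: 1/4 BB, 1/2 BO, 1/4 OO.
Crossing each possibility with the mother AO and summing P(type A): 1/4·0 + 1/2·1/4 + 1/4·1/2 = 1/4.
Similarly for Rh via the father's Rh distribution: P(Rh+) = 1.
Independent loci: 1/4 × 1 = 1/4.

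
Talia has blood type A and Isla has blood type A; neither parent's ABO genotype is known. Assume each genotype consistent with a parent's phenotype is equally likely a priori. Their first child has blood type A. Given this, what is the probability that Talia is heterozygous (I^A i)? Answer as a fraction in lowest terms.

Possible genotypes: Talia ∈ {I^A I^A, I^A i}; Isla ∈ {I^A I^A, I^A i}.
Weight each parental genotype pair by prior × P(type-A child):
  I^A I^A × I^A I^A: posterior weight 4/15.
  I^A I^A × I^A i: posterior weight 4/15.
  I^A i × I^A I^A: posterior weight 4/15.
  I^A i × I^A i: posterior weight 1/5.
Sum the posterior weight over pairs where Talia is I^A i: 7/15.

7/15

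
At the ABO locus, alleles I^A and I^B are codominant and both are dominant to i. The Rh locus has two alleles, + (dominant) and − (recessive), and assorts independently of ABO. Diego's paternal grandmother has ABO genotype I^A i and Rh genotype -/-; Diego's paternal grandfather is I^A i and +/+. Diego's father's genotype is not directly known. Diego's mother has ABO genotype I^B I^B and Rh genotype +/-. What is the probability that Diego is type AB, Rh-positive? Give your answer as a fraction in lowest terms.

Diego's father's ABO genotype from I^A i × I^A i: 1/4 I^A I^A, 1/2 I^A i, 1/4 i i.
Crossing each possibility with the mother I^B I^B and summing P(type AB): 1/4·1 + 1/2·1/2 + 1/4·0 = 1/2.
Similarly for Rh via the father's Rh distribution: P(Rh+) = 3/4.
Independent loci: 1/2 × 3/4 = 3/8.

3/8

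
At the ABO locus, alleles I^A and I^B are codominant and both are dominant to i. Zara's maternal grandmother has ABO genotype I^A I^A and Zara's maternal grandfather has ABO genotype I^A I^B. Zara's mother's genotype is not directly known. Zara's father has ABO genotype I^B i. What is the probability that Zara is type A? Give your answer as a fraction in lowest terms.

3/8

Zara's mother's ABO genotype from I^A I^A × I^A I^B: 1/2 I^A I^A, 1/2 I^A I^B.
Crossing each possibility with the father I^B i and summing P(type A): 1/2·1/2 + 1/2·1/4 = 3/8.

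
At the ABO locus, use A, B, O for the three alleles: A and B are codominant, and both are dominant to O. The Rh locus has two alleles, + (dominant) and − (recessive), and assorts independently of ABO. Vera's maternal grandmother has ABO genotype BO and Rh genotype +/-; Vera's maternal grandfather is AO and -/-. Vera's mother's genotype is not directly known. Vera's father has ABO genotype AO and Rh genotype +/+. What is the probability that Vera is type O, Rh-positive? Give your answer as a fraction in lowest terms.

1/4

Vera's mother's ABO genotype from BO × AO: 1/4 AB, 1/4 AO, 1/4 BO, 1/4 OO.
Crossing each possibility with the father AO and summing P(type O): 1/4·0 + 1/4·1/4 + 1/4·1/4 + 1/4·1/2 = 1/4.
Similarly for Rh via the mother's Rh distribution: P(Rh+) = 1.
Independent loci: 1/4 × 1 = 1/4.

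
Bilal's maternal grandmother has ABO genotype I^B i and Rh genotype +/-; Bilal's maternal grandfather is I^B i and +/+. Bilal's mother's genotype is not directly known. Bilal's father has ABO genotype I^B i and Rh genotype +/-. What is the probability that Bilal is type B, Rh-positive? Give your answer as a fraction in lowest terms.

21/32

Bilal's mother's ABO genotype from I^B i × I^B i: 1/4 I^B I^B, 1/2 I^B i, 1/4 i i.
Crossing each possibility with the father I^B i and summing P(type B): 1/4·1 + 1/2·3/4 + 1/4·1/2 = 3/4.
Similarly for Rh via the mother's Rh distribution: P(Rh+) = 7/8.
Independent loci: 3/4 × 7/8 = 21/32.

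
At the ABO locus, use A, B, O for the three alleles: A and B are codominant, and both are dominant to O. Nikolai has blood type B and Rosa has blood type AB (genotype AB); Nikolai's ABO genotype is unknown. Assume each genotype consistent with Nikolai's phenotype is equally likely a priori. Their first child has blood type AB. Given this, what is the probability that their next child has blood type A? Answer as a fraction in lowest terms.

Possible genotypes: Nikolai ∈ {BB, BO}; Rosa ∈ {AB}.
Weight each parental genotype pair by prior × P(type-AB child):
  BB × AB: posterior weight 2/3; P(next child type A) = 0.
  BO × AB: posterior weight 1/3; P(next child type A) = 1/4.
Weighted sum = 1/12.

1/12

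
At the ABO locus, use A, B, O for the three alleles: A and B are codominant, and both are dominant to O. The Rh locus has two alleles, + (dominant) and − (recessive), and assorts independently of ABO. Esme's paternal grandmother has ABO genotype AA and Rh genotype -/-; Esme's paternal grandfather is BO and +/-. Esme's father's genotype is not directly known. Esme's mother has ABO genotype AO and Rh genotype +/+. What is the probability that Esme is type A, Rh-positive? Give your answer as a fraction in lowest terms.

Esme's father's ABO genotype from AA × BO: 1/2 AB, 1/2 AO.
Crossing each possibility with the mother AO and summing P(type A): 1/2·1/2 + 1/2·3/4 = 5/8.
Similarly for Rh via the father's Rh distribution: P(Rh+) = 1.
Independent loci: 5/8 × 1 = 5/8.

5/8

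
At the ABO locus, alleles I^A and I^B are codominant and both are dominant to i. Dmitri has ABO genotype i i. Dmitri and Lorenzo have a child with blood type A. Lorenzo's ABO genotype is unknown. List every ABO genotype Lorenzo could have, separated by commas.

I^A I^A, I^A I^B, I^A i

For each candidate genotype of Lorenzo, check whether crossing it with i i can produce every observed child phenotype.
  I^A I^A → possible child types {A} ✓
  I^A I^B → possible child types {A, B} ✓
  I^A i → possible child types {O, A} ✓
  I^B I^B → possible child types {B} ✗
  I^B i → possible child types {O, B} ✗
  i i → possible child types {O} ✗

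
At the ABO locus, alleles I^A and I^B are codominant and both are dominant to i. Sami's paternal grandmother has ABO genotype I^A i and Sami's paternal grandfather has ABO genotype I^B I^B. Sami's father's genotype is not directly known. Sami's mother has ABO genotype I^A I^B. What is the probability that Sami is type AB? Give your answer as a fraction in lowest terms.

Sami's father's ABO genotype from I^A i × I^B I^B: 1/2 I^A I^B, 1/2 I^B i.
Crossing each possibility with the mother I^A I^B and summing P(type AB): 1/2·1/2 + 1/2·1/4 = 3/8.

3/8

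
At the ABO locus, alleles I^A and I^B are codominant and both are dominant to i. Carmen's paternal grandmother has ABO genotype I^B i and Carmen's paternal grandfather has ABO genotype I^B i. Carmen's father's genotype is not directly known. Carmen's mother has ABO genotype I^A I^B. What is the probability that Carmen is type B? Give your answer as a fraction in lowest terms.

1/2

Carmen's father's ABO genotype from I^B i × I^B i: 1/4 I^B I^B, 1/2 I^B i, 1/4 i i.
Crossing each possibility with the mother I^A I^B and summing P(type B): 1/4·1/2 + 1/2·1/2 + 1/4·1/2 = 1/2.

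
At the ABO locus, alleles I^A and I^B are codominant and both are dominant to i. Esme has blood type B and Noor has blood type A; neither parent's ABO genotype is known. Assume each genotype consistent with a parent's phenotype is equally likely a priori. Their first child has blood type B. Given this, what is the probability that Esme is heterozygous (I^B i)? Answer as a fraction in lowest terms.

Possible genotypes: Esme ∈ {I^B I^B, I^B i}; Noor ∈ {I^A I^A, I^A i}.
Weight each parental genotype pair by prior × P(type-B child):
  I^B I^B × I^A i: posterior weight 2/3.
  I^B i × I^A i: posterior weight 1/3.
Sum the posterior weight over pairs where Esme is I^B i: 1/3.

1/3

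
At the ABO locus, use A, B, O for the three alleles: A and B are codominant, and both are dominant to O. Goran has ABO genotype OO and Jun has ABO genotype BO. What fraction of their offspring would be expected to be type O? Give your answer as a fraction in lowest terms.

1/2

ABO cross OO × BO → offspring phenotypes: 1/2 O, 1/2 B.
So P(type O) = 1/2.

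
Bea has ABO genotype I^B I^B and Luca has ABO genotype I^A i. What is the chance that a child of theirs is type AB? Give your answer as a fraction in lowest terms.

1/2

ABO cross I^B I^B × I^A i → offspring phenotypes: 1/2 B, 1/2 AB.
So P(type AB) = 1/2.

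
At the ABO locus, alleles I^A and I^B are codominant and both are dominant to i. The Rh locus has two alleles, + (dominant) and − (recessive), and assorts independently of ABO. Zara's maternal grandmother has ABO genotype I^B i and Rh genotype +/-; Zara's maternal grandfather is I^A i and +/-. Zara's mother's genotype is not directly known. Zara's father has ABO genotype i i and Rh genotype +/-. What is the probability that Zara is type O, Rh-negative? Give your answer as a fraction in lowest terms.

Zara's mother's ABO genotype from I^B i × I^A i: 1/4 I^A I^B, 1/4 I^A i, 1/4 I^B i, 1/4 i i.
Crossing each possibility with the father i i and summing P(type O): 1/4·0 + 1/4·1/2 + 1/4·1/2 + 1/4·1 = 1/2.
Similarly for Rh via the mother's Rh distribution: P(Rh-) = 1/4.
Independent loci: 1/2 × 1/4 = 1/8.

1/8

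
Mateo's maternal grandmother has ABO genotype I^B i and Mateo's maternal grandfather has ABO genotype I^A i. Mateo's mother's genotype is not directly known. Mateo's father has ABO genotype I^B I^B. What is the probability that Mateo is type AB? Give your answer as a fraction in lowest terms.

1/4

Mateo's mother's ABO genotype from I^B i × I^A i: 1/4 I^A I^B, 1/4 I^A i, 1/4 I^B i, 1/4 i i.
Crossing each possibility with the father I^B I^B and summing P(type AB): 1/4·1/2 + 1/4·1/2 + 1/4·0 + 1/4·0 = 1/4.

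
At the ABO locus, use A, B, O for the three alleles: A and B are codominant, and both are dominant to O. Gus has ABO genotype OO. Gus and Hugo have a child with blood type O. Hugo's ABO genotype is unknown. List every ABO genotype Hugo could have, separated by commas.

AO, BO, OO

For each candidate genotype of Hugo, check whether crossing it with OO can produce every observed child phenotype.
  AA → possible child types {A} ✗
  AB → possible child types {A, B} ✗
  AO → possible child types {O, A} ✓
  BB → possible child types {B} ✗
  BO → possible child types {O, B} ✓
  OO → possible child types {O} ✓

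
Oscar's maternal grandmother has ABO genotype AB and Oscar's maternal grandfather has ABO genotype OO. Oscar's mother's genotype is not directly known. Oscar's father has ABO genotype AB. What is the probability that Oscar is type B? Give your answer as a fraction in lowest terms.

3/8

Oscar's mother's ABO genotype from AB × OO: 1/2 AO, 1/2 BO.
Crossing each possibility with the father AB and summing P(type B): 1/2·1/4 + 1/2·1/2 = 3/8.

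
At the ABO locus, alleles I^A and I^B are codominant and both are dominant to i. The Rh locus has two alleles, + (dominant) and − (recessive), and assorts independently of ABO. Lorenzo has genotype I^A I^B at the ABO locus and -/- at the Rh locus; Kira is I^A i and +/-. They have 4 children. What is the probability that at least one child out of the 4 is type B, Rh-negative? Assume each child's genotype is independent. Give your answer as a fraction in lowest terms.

ABO cross I^A I^B × I^A i → 1/2 A, 1/4 B, 1/4 AB.
Rh cross -/- × +/- → 1/2 Rh+, 1/2 Rh-; so P(type B, Rh-negative) = 1/4 × 1/2 = 1/8 per child.
P(none) = (7/8)^4 = 2401/4096; P(at least one) = 1 − 2401/4096 = 1695/4096.

1695/4096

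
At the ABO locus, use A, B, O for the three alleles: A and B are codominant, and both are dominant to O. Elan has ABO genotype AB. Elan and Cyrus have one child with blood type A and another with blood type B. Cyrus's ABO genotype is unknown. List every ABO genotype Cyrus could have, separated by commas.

AB, AO, BO, OO

For each candidate genotype of Cyrus, check whether crossing it with AB can produce every observed child phenotype.
  AA → possible child types {A, AB} ✗
  AB → possible child types {A, B, AB} ✓
  AO → possible child types {A, B, AB} ✓
  BB → possible child types {B, AB} ✗
  BO → possible child types {A, B, AB} ✓
  OO → possible child types {A, B} ✓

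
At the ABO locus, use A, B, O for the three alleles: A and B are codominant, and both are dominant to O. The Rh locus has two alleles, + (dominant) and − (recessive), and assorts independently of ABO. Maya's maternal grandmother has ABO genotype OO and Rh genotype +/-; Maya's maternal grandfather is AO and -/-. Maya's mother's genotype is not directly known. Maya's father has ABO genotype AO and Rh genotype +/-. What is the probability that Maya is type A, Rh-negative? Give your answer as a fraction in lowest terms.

Maya's mother's ABO genotype from OO × AO: 1/2 AO, 1/2 OO.
Crossing each possibility with the father AO and summing P(type A): 1/2·3/4 + 1/2·1/2 = 5/8.
Similarly for Rh via the mother's Rh distribution: P(Rh-) = 3/8.
Independent loci: 5/8 × 3/8 = 15/64.

15/64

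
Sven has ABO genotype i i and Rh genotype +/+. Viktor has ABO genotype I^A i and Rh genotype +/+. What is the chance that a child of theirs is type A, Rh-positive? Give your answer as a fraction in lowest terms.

ABO cross i i × I^A i → offspring phenotypes: 1/2 O, 1/2 A.
Rh cross +/+ × +/+ → 1 Rh+.
Independent loci: P(type A, Rh-positive) = 1/2 × 1 = 1/2.

1/2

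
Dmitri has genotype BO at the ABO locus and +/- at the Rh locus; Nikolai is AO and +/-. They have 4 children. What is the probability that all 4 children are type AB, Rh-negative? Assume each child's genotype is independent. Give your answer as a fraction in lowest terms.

ABO cross BO × AO → 1/4 O, 1/4 A, 1/4 B, 1/4 AB.
Rh cross +/- × +/- → 3/4 Rh+, 1/4 Rh-; so P(type AB, Rh-negative) = 1/4 × 1/4 = 1/16 per child.
All 4 independent: (1/16)^4 = 1/65536.

1/65536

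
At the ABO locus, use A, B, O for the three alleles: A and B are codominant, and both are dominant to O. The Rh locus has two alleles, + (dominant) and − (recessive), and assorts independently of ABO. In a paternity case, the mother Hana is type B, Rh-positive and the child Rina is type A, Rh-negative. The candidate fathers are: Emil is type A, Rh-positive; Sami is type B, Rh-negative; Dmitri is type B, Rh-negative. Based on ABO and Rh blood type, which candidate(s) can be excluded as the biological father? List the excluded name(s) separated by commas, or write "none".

A candidate is excluded only if no genotype consistent with his phenotype could produce a type A, Rh-negative child with a type B, Rh-positive mother.
Sami (type B, Rh-): no genotype consistent with that phenotype can produce a type-A Rh- child with a type-B mother.
Dmitri (type B, Rh-): no genotype consistent with that phenotype can produce a type-A Rh- child with a type-B mother.

Sami, Dmitri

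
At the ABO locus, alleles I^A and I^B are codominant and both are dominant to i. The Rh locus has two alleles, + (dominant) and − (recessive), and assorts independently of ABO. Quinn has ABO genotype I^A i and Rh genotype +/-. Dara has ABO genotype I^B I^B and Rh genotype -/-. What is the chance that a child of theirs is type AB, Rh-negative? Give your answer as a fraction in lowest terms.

1/4

ABO cross I^A i × I^B I^B → offspring phenotypes: 1/2 B, 1/2 AB.
Rh cross +/- × -/- → 1/2 Rh+, 1/2 Rh-.
Independent loci: P(type AB, Rh-negative) = 1/2 × 1/2 = 1/4.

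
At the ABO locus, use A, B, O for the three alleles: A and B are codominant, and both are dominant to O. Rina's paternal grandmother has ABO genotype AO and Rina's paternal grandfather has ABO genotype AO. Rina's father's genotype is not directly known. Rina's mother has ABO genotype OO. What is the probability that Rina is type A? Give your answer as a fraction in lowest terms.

Rina's father's ABO genotype from AO × AO: 1/4 AA, 1/2 AO, 1/4 OO.
Crossing each possibility with the mother OO and summing P(type A): 1/4·1 + 1/2·1/2 + 1/4·0 = 1/2.

1/2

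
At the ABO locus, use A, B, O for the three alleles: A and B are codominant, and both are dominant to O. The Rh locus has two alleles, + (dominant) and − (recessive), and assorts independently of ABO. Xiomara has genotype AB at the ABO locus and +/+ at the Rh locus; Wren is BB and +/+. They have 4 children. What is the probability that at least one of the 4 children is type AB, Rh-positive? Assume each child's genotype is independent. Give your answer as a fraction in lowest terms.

ABO cross AB × BB → 1/2 B, 1/2 AB.
Rh cross +/+ × +/+ → 1 Rh+; so P(type AB, Rh-positive) = 1/2 × 1 = 1/2 per child.
P(none) = (1/2)^4 = 1/16; P(at least one) = 1 − 1/16 = 15/16.

15/16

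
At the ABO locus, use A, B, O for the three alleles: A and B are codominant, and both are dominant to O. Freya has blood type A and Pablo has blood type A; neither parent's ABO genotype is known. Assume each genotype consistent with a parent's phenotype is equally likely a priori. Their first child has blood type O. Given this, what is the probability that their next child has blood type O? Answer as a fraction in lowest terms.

Possible genotypes: Freya ∈ {AA, AO}; Pablo ∈ {AA, AO}.
Weight each parental genotype pair by prior × P(type-O child):
  AO × AO: posterior weight 1; P(next child type O) = 1/4.
Weighted sum = 1/4.

1/4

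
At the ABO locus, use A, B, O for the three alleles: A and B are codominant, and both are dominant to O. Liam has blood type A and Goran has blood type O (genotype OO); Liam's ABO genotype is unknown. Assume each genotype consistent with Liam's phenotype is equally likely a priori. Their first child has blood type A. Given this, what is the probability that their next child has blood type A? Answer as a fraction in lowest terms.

Possible genotypes: Liam ∈ {AA, AO}; Goran ∈ {OO}.
Weight each parental genotype pair by prior × P(type-A child):
  AA × OO: posterior weight 2/3; P(next child type A) = 1.
  AO × OO: posterior weight 1/3; P(next child type A) = 1/2.
Weighted sum = 5/6.

5/6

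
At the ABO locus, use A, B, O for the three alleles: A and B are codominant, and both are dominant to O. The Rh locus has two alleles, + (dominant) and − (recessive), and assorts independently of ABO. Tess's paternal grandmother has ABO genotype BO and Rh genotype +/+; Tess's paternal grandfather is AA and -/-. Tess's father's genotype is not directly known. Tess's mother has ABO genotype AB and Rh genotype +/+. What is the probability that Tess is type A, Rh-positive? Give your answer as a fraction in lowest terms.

3/8

Tess's father's ABO genotype from BO × AA: 1/2 AB, 1/2 AO.
Crossing each possibility with the mother AB and summing P(type A): 1/2·1/4 + 1/2·1/2 = 3/8.
Similarly for Rh via the father's Rh distribution: P(Rh+) = 1.
Independent loci: 3/8 × 1 = 3/8.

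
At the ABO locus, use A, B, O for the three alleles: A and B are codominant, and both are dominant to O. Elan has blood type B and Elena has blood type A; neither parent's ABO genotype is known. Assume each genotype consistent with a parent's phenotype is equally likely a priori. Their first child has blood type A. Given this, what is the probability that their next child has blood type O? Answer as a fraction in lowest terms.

Possible genotypes: Elan ∈ {BB, BO}; Elena ∈ {AA, AO}.
Weight each parental genotype pair by prior × P(type-A child):
  BO × AA: posterior weight 2/3; P(next child type O) = 0.
  BO × AO: posterior weight 1/3; P(next child type O) = 1/4.
Weighted sum = 1/12.

1/12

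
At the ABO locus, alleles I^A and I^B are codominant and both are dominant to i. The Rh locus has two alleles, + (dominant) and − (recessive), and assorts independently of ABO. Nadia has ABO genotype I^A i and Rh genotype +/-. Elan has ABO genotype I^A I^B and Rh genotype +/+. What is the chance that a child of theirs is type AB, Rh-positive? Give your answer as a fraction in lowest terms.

1/4

ABO cross I^A i × I^A I^B → offspring phenotypes: 1/2 A, 1/4 B, 1/4 AB.
Rh cross +/- × +/+ → 1 Rh+.
Independent loci: P(type AB, Rh-positive) = 1/4 × 1 = 1/4.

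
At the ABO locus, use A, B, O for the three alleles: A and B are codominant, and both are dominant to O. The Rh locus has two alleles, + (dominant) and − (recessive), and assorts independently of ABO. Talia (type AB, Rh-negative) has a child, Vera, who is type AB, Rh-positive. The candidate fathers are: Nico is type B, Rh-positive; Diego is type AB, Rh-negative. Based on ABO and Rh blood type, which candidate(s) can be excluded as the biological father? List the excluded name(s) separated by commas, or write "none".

A candidate is excluded only if no genotype consistent with his phenotype could produce a type AB, Rh-positive child with a type AB, Rh-negative mother.
Diego (type AB, Rh-): no genotype consistent with that phenotype can produce a type-AB Rh+ child with a type-AB mother.

Diego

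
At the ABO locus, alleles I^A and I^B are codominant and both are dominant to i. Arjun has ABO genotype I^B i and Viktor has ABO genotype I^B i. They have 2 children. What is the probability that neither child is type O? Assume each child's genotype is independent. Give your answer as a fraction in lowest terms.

9/16

ABO cross I^B i × I^B i → 1/4 O, 3/4 B.
So P(type O) = 1/4 per child.
P(not type O) = 3/4 for one child; (3/4)^2 = 9/16.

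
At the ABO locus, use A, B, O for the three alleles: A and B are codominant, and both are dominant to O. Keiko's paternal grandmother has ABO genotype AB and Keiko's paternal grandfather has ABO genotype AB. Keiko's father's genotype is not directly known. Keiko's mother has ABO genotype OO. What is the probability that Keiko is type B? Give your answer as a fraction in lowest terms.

1/2

Keiko's father's ABO genotype from AB × AB: 1/4 AA, 1/2 AB, 1/4 BB.
Crossing each possibility with the mother OO and summing P(type B): 1/4·0 + 1/2·1/2 + 1/4·1 = 1/2.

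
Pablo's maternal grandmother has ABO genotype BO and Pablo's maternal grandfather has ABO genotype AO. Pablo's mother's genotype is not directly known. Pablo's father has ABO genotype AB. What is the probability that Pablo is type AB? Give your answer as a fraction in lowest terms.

Pablo's mother's ABO genotype from BO × AO: 1/4 AB, 1/4 AO, 1/4 BO, 1/4 OO.
Crossing each possibility with the father AB and summing P(type AB): 1/4·1/2 + 1/4·1/4 + 1/4·1/4 + 1/4·0 = 1/4.

1/4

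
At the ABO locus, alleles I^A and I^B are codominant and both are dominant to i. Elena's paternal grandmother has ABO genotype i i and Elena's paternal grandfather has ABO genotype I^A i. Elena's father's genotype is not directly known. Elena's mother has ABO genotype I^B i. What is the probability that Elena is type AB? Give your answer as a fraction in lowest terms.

1/8

Elena's father's ABO genotype from i i × I^A i: 1/2 I^A i, 1/2 i i.
Crossing each possibility with the mother I^B i and summing P(type AB): 1/2·1/4 + 1/2·0 = 1/8.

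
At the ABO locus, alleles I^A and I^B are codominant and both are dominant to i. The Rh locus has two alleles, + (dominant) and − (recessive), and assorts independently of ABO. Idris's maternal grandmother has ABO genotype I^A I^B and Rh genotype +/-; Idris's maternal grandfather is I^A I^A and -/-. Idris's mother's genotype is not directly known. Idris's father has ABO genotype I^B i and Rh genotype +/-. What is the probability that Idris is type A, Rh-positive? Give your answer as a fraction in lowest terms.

Idris's mother's ABO genotype from I^A I^B × I^A I^A: 1/2 I^A I^A, 1/2 I^A I^B.
Crossing each possibility with the father I^B i and summing P(type A): 1/2·1/2 + 1/2·1/4 = 3/8.
Similarly for Rh via the mother's Rh distribution: P(Rh+) = 5/8.
Independent loci: 3/8 × 5/8 = 15/64.

15/64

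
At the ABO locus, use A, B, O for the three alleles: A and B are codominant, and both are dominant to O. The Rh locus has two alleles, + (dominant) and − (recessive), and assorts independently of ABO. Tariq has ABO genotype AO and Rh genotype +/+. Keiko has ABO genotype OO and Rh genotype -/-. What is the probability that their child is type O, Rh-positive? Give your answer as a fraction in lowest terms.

1/2

ABO cross AO × OO → offspring phenotypes: 1/2 O, 1/2 A.
Rh cross +/+ × -/- → 1 Rh+.
Independent loci: P(type O, Rh-positive) = 1/2 × 1 = 1/2.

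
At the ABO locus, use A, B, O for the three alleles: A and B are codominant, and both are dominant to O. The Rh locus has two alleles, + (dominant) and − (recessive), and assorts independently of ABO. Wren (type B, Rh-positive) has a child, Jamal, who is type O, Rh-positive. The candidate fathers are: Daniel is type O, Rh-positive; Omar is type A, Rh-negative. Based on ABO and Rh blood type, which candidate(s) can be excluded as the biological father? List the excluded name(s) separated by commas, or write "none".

A candidate is excluded only if no genotype consistent with his phenotype could produce a type O, Rh-positive child with a type B, Rh-positive mother.
Every candidate has at least one consistent genotype combination, so none can be excluded.

none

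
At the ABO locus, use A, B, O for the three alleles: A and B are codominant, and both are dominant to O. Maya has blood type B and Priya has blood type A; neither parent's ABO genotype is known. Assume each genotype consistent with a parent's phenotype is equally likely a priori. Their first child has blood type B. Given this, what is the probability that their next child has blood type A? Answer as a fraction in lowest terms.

Possible genotypes: Maya ∈ {BB, BO}; Priya ∈ {AA, AO}.
Weight each parental genotype pair by prior × P(type-B child):
  BB × AO: posterior weight 2/3; P(next child type A) = 0.
  BO × AO: posterior weight 1/3; P(next child type A) = 1/4.
Weighted sum = 1/12.

1/12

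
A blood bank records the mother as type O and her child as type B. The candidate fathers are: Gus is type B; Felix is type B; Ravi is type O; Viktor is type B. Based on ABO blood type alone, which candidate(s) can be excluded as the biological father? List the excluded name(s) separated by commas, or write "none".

Ravi

A candidate is excluded only if no genotype consistent with his phenotype could produce a type B child with a type O mother.
Ravi (type O): no genotype consistent with that phenotype can produce a type-B child with a type-O mother.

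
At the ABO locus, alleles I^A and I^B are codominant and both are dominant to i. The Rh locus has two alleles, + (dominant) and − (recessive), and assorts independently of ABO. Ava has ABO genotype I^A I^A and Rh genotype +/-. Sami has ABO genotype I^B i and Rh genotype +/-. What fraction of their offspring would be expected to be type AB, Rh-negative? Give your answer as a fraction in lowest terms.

1/8

ABO cross I^A I^A × I^B i → offspring phenotypes: 1/2 A, 1/2 AB.
Rh cross +/- × +/- → 3/4 Rh+, 1/4 Rh-.
Independent loci: P(type AB, Rh-negative) = 1/2 × 1/4 = 1/8.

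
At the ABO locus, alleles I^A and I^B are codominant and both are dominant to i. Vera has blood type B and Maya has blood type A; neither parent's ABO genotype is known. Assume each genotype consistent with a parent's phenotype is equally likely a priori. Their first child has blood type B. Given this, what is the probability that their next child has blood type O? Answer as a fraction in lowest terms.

Possible genotypes: Vera ∈ {I^B I^B, I^B i}; Maya ∈ {I^A I^A, I^A i}.
Weight each parental genotype pair by prior × P(type-B child):
  I^B I^B × I^A i: posterior weight 2/3; P(next child type O) = 0.
  I^B i × I^A i: posterior weight 1/3; P(next child type O) = 1/4.
Weighted sum = 1/12.

1/12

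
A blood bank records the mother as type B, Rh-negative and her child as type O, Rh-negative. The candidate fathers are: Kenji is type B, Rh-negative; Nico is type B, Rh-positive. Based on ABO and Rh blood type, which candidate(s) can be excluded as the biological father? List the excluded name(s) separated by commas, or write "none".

none

A candidate is excluded only if no genotype consistent with his phenotype could produce a type O, Rh-negative child with a type B, Rh-negative mother.
Every candidate has at least one consistent genotype combination, so none can be excluded.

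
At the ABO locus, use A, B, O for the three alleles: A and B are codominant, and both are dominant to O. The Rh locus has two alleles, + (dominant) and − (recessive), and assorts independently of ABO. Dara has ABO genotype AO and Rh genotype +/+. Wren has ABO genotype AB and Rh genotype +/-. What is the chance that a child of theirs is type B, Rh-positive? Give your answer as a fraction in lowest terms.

ABO cross AO × AB → offspring phenotypes: 1/2 A, 1/4 B, 1/4 AB.
Rh cross +/+ × +/- → 1 Rh+.
Independent loci: P(type B, Rh-positive) = 1/4 × 1 = 1/4.

1/4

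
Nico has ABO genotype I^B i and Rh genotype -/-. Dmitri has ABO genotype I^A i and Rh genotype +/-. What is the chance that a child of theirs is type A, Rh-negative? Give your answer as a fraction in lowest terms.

1/8

ABO cross I^B i × I^A i → offspring phenotypes: 1/4 O, 1/4 A, 1/4 B, 1/4 AB.
Rh cross -/- × +/- → 1/2 Rh+, 1/2 Rh-.
Independent loci: P(type A, Rh-negative) = 1/4 × 1/2 = 1/8.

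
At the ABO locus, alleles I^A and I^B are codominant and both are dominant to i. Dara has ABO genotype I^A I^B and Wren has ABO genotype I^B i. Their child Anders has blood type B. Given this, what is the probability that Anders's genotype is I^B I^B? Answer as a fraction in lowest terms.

Cross I^A I^B × I^B i → 1/4 I^A I^B, 1/4 I^A i, 1/4 I^B I^B, 1/4 I^B i.
Type-B genotypes among offspring: I^B I^B (1/4), I^B i (1/4); total 1/2.
P(I^B I^B | type B) = (1/4) / (1/2) = 1/2.

1/2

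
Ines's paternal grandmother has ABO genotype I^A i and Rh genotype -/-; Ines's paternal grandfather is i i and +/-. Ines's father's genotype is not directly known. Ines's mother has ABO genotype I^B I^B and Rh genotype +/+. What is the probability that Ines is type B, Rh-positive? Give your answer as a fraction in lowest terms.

3/4

Ines's father's ABO genotype from I^A i × i i: 1/2 I^A i, 1/2 i i.
Crossing each possibility with the mother I^B I^B and summing P(type B): 1/2·1/2 + 1/2·1 = 3/4.
Similarly for Rh via the father's Rh distribution: P(Rh+) = 1.
Independent loci: 3/4 × 1 = 3/4.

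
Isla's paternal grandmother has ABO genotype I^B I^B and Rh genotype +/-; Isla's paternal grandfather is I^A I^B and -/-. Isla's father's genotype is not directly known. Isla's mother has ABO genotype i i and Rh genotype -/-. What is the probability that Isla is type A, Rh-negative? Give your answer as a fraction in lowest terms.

Isla's father's ABO genotype from I^B I^B × I^A I^B: 1/2 I^A I^B, 1/2 I^B I^B.
Crossing each possibility with the mother i i and summing P(type A): 1/2·1/2 + 1/2·0 = 1/4.
Similarly for Rh via the father's Rh distribution: P(Rh-) = 3/4.
Independent loci: 1/4 × 3/4 = 3/16.

3/16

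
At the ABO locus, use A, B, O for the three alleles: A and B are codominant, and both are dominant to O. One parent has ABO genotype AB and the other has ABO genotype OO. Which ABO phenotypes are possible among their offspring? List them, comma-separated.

A, B

Gametes from AB × OO give offspring ABO genotypes AO, BO, i.e. phenotypes A, B.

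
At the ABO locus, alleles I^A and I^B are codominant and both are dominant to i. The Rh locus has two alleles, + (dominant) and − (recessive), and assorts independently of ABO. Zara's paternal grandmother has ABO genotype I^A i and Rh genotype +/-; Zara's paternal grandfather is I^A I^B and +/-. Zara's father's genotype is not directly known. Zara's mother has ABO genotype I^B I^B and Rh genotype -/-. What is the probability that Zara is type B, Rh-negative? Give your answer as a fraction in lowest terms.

1/4

Zara's father's ABO genotype from I^A i × I^A I^B: 1/4 I^A I^A, 1/4 I^A I^B, 1/4 I^A i, 1/4 I^B i.
Crossing each possibility with the mother I^B I^B and summing P(type B): 1/4·0 + 1/4·1/2 + 1/4·1/2 + 1/4·1 = 1/2.
Similarly for Rh via the father's Rh distribution: P(Rh-) = 1/2.
Independent loci: 1/2 × 1/2 = 1/4.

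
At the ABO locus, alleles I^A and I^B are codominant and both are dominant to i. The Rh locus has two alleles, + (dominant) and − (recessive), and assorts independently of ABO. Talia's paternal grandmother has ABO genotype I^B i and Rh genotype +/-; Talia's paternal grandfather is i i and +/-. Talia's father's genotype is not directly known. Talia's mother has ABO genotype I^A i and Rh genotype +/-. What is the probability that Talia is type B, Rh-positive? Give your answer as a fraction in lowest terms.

Talia's father's ABO genotype from I^B i × i i: 1/2 I^B i, 1/2 i i.
Crossing each possibility with the mother I^A i and summing P(type B): 1/2·1/4 + 1/2·0 = 1/8.
Similarly for Rh via the father's Rh distribution: P(Rh+) = 3/4.
Independent loci: 1/8 × 3/4 = 3/32.

3/32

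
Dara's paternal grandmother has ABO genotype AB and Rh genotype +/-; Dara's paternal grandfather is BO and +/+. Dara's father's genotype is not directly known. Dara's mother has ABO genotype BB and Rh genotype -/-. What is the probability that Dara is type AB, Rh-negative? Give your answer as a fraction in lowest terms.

1/16

Dara's father's ABO genotype from AB × BO: 1/4 AB, 1/4 AO, 1/4 BB, 1/4 BO.
Crossing each possibility with the mother BB and summing P(type AB): 1/4·1/2 + 1/4·1/2 + 1/4·0 + 1/4·0 = 1/4.
Similarly for Rh via the father's Rh distribution: P(Rh-) = 1/4.
Independent loci: 1/4 × 1/4 = 1/16.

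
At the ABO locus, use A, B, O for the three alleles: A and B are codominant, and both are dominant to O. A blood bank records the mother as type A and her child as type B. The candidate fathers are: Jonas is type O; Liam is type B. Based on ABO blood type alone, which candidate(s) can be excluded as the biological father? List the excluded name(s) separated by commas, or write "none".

A candidate is excluded only if no genotype consistent with his phenotype could produce a type B child with a type A mother.
Jonas (type O): no genotype consistent with that phenotype can produce a type-B child with a type-A mother.

Jonas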